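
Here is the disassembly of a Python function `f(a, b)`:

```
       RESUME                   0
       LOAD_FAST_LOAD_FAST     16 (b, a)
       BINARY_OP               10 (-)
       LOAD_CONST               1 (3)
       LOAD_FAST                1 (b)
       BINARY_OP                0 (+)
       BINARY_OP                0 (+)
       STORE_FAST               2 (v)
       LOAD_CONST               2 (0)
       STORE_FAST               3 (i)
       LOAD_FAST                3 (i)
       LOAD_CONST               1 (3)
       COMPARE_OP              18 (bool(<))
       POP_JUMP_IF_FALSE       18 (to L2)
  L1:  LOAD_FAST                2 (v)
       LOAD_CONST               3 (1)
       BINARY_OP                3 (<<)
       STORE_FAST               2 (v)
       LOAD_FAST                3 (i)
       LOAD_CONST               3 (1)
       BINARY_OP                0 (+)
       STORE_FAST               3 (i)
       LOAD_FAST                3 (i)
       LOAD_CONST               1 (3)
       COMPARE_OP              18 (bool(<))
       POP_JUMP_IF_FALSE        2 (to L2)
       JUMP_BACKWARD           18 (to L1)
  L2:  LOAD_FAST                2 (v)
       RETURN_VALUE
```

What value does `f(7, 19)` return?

LOAD_FAST_LOAD_FAST b,a → push 19,7. Stack: [19, 7]
BINARY_OP - → 19 - 7 = 12. Stack: [12]
LOAD_CONST → push 3. Stack: [12, 3]
LOAD_FAST b → push 19. Stack: [12, 3, 19]
BINARY_OP + → 3 + 19 = 22. Stack: [12, 22]
BINARY_OP + → 12 + 22 = 34. Stack: [34]
STORE_FAST v → v=34. Stack: []
LOAD_CONST → push 0. Stack: [0]
STORE_FAST i → i=0. Stack: []
LOAD_FAST i → push 0. Stack: [0]
LOAD_CONST → push 3. Stack: [0, 3]
COMPARE_OP bool(<) → 0 vs 3 = True. Stack: [True]
POP_JUMP_IF_FALSE → pop True; no jump. Stack: []
LOAD_FAST v → push 34. Stack: [34]
LOAD_CONST → push 1. Stack: [34, 1]
BINARY_OP << → 34 << 1 = 68. Stack: [68]
STORE_FAST v → v=68. Stack: []
LOAD_FAST i → push 0. Stack: [0]
LOAD_CONST → push 1. Stack: [0, 1]
BINARY_OP + → 0 + 1 = 1. Stack: [1]
STORE_FAST i → i=1. Stack: []
LOAD_FAST i → push 1. Stack: [1]
LOAD_CONST → push 3. Stack: [1, 3]
COMPARE_OP bool(<) → 1 vs 3 = True. Stack: [True]
POP_JUMP_IF_FALSE → pop True; no jump. Stack: []
LOAD_FAST v → push 68. Stack: [68]
LOAD_CONST → push 1. Stack: [68, 1]
BINARY_OP << → 68 << 1 = 136. Stack: [136]
STORE_FAST v → v=136. Stack: []
LOAD_FAST i → push 1. Stack: [1]
LOAD_CONST → push 1. Stack: [1, 1]
BINARY_OP + → 1 + 1 = 2. Stack: [2]
STORE_FAST i → i=2. Stack: []
LOAD_FAST i → push 2. Stack: [2]
LOAD_CONST → push 3. Stack: [2, 3]
COMPARE_OP bool(<) → 2 vs 3 = True. Stack: [True]
POP_JUMP_IF_FALSE → pop True; no jump. Stack: []
LOAD_FAST v → push 136. Stack: [136]
LOAD_CONST → push 1. Stack: [136, 1]
BINARY_OP << → 136 << 1 = 272. Stack: [272]
STORE_FAST v → v=272. Stack: []
LOAD_FAST i → push 2. Stack: [2]
LOAD_CONST → push 1. Stack: [2, 1]
BINARY_OP + → 2 + 1 = 3. Stack: [3]
STORE_FAST i → i=3. Stack: []
LOAD_FAST i → push 3. Stack: [3]
LOAD_CONST → push 3. Stack: [3, 3]
COMPARE_OP bool(<) → 3 vs 3 = False. Stack: [False]
POP_JUMP_IF_FALSE → pop False; jump. Stack: []
LOAD_FAST v → push 272. Stack: [272]
RETURN_VALUE → return 272.

272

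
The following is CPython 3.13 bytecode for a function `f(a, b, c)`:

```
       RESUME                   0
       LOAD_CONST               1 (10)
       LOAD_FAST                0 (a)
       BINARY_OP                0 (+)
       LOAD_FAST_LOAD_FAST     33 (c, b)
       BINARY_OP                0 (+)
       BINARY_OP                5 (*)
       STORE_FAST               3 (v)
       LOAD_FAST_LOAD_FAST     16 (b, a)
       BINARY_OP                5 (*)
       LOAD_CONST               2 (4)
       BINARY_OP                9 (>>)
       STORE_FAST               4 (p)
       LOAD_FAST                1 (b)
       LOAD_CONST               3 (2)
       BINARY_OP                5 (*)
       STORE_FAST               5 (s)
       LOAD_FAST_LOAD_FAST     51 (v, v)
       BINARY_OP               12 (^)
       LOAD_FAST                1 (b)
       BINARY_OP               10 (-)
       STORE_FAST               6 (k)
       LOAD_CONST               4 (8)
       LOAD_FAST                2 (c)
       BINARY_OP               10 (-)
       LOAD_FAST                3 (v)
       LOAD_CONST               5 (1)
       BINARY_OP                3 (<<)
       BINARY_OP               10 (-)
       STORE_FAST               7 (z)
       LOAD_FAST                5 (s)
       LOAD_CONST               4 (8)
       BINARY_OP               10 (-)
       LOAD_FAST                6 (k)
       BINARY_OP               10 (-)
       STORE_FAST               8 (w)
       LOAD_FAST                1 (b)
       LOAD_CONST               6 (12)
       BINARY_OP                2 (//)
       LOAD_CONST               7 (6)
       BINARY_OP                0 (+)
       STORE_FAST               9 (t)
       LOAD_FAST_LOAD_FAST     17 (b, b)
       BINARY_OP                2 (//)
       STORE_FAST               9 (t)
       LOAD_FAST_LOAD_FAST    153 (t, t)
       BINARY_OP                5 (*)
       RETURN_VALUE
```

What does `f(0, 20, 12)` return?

LOAD_CONST → push 10. Stack: [10]
LOAD_FAST a → push 0. Stack: [10, 0]
BINARY_OP + → 10 + 0 = 10. Stack: [10]
LOAD_FAST_LOAD_FAST c,b → push 12,20. Stack: [10, 12, 20]
BINARY_OP + → 12 + 20 = 32. Stack: [10, 32]
BINARY_OP * → 10 * 32 = 320. Stack: [320]
STORE_FAST v → v=320. Stack: []
LOAD_FAST_LOAD_FAST b,a → push 20,0. Stack: [20, 0]
BINARY_OP * → 20 * 0 = 0. Stack: [0]
LOAD_CONST → push 4. Stack: [0, 4]
BINARY_OP >> → 0 >> 4 = 0. Stack: [0]
STORE_FAST p → p=0. Stack: []
LOAD_FAST b → push 20. Stack: [20]
LOAD_CONST → push 2. Stack: [20, 2]
BINARY_OP * → 20 * 2 = 40. Stack: [40]
STORE_FAST s → s=40. Stack: []
LOAD_FAST_LOAD_FAST v,v → push 320,320. Stack: [320, 320]
BINARY_OP ^ → 320 ^ 320 = 0. Stack: [0]
LOAD_FAST b → push 20. Stack: [0, 20]
BINARY_OP - → 0 - 20 = -20. Stack: [-20]
STORE_FAST k → k=-20. Stack: []
LOAD_CONST → push 8. Stack: [8]
LOAD_FAST c → push 12. Stack: [8, 12]
BINARY_OP - → 8 - 12 = -4. Stack: [-4]
LOAD_FAST v → push 320. Stack: [-4, 320]
LOAD_CONST → push 1. Stack: [-4, 320, 1]
BINARY_OP << → 320 << 1 = 640. Stack: [-4, 640]
BINARY_OP - → -4 - 640 = -644. Stack: [-644]
STORE_FAST z → z=-644. Stack: []
LOAD_FAST s → push 40. Stack: [40]
LOAD_CONST → push 8. Stack: [40, 8]
BINARY_OP - → 40 - 8 = 32. Stack: [32]
LOAD_FAST k → push -20. Stack: [32, -20]
BINARY_OP - → 32 - -20 = 52. Stack: [52]
STORE_FAST w → w=52. Stack: []
LOAD_FAST b → push 20. Stack: [20]
LOAD_CONST → push 12. Stack: [20, 12]
BINARY_OP // → 20 // 12 = 1. Stack: [1]
LOAD_CONST → push 6. Stack: [1, 6]
BINARY_OP + → 1 + 6 = 7. Stack: [7]
STORE_FAST t → t=7. Stack: []
LOAD_FAST_LOAD_FAST b,b → push 20,20. Stack: [20, 20]
BINARY_OP // → 20 // 20 = 1. Stack: [1]
STORE_FAST t → t=1. Stack: []
LOAD_FAST_LOAD_FAST t,t → push 1,1. Stack: [1, 1]
BINARY_OP * → 1 * 1 = 1. Stack: [1]
RETURN_VALUE → return 1.

1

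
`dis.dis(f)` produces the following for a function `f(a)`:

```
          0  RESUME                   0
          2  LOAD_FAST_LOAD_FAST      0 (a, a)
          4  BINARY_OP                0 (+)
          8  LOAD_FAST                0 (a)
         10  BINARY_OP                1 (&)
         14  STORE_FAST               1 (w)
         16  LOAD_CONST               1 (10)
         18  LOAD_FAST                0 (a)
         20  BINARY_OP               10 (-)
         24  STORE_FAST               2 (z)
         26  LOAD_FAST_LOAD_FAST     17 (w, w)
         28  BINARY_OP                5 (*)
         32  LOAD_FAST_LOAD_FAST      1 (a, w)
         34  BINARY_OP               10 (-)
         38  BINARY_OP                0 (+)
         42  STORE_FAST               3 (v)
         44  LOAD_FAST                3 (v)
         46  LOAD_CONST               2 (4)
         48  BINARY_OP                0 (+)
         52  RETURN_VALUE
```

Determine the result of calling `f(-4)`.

72

LOAD_FAST_LOAD_FAST a,a → push -4,-4. Stack: [-4, -4]
BINARY_OP + → -4 + -4 = -8. Stack: [-8]
LOAD_FAST a → push -4. Stack: [-8, -4]
BINARY_OP & → -8 & -4 = -8. Stack: [-8]
STORE_FAST w → w=-8. Stack: []
LOAD_CONST → push 10. Stack: [10]
LOAD_FAST a → push -4. Stack: [10, -4]
BINARY_OP - → 10 - -4 = 14. Stack: [14]
STORE_FAST z → z=14. Stack: []
LOAD_FAST_LOAD_FAST w,w → push -8,-8. Stack: [-8, -8]
BINARY_OP * → -8 * -8 = 64. Stack: [64]
LOAD_FAST_LOAD_FAST a,w → push -4,-8. Stack: [64, -4, -8]
BINARY_OP - → -4 - -8 = 4. Stack: [64, 4]
BINARY_OP + → 64 + 4 = 68. Stack: [68]
STORE_FAST v → v=68. Stack: []
LOAD_FAST v → push 68. Stack: [68]
LOAD_CONST → push 4. Stack: [68, 4]
BINARY_OP + → 68 + 4 = 72. Stack: [72]
RETURN_VALUE → return 72.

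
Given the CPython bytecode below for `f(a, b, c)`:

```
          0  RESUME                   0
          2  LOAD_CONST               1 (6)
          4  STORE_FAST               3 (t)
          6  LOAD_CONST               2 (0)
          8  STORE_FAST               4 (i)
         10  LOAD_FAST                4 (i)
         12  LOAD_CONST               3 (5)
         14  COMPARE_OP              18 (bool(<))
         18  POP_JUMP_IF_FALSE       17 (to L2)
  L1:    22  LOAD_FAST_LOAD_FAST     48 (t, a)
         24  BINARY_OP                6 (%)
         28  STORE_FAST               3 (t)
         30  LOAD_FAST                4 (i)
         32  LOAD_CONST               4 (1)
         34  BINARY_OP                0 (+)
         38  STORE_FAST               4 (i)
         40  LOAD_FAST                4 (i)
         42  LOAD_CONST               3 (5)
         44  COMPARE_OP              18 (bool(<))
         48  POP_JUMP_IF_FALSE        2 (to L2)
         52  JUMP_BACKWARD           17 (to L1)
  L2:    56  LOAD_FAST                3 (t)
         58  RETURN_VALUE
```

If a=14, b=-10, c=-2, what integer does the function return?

6

LOAD_CONST → push 6. Stack: [6]
STORE_FAST t → t=6. Stack: []
LOAD_CONST → push 0. Stack: [0]
STORE_FAST i → i=0. Stack: []
LOAD_FAST i → push 0. Stack: [0]
LOAD_CONST → push 5. Stack: [0, 5]
COMPARE_OP bool(<) → 0 vs 5 = True. Stack: [True]
POP_JUMP_IF_FALSE → pop True; no jump. Stack: []
LOAD_FAST_LOAD_FAST t,a → push 6,14. Stack: [6, 14]
BINARY_OP % → 6 % 14 = 6. Stack: [6]
STORE_FAST t → t=6. Stack: []
LOAD_FAST i → push 0. Stack: [0]
LOAD_CONST → push 1. Stack: [0, 1]
BINARY_OP + → 0 + 1 = 1. Stack: [1]
STORE_FAST i → i=1. Stack: []
LOAD_FAST i → push 1. Stack: [1]
LOAD_CONST → push 5. Stack: [1, 5]
COMPARE_OP bool(<) → 1 vs 5 = True. Stack: [True]
POP_JUMP_IF_FALSE → pop True; no jump. Stack: []
LOAD_FAST_LOAD_FAST t,a → push 6,14. Stack: [6, 14]
BINARY_OP % → 6 % 14 = 6. Stack: [6]
STORE_FAST t → t=6. Stack: []
LOAD_FAST i → push 1. Stack: [1]
LOAD_CONST → push 1. Stack: [1, 1]
BINARY_OP + → 1 + 1 = 2. Stack: [2]
STORE_FAST i → i=2. Stack: []
LOAD_FAST i → push 2. Stack: [2]
LOAD_CONST → push 5. Stack: [2, 5]
COMPARE_OP bool(<) → 2 vs 5 = True. Stack: [True]
POP_JUMP_IF_FALSE → pop True; no jump. Stack: []
LOAD_FAST_LOAD_FAST t,a → push 6,14. Stack: [6, 14]
BINARY_OP % → 6 % 14 = 6. Stack: [6]
STORE_FAST t → t=6. Stack: []
LOAD_FAST i → push 2. Stack: [2]
LOAD_CONST → push 1. Stack: [2, 1]
BINARY_OP + → 2 + 1 = 3. Stack: [3]
STORE_FAST i → i=3. Stack: []
LOAD_FAST i → push 3. Stack: [3]
LOAD_CONST → push 5. Stack: [3, 5]
COMPARE_OP bool(<) → 3 vs 5 = True. Stack: [True]
POP_JUMP_IF_FALSE → pop True; no jump. Stack: []
LOAD_FAST_LOAD_FAST t,a → push 6,14. Stack: [6, 14]
BINARY_OP % → 6 % 14 = 6. Stack: [6]
STORE_FAST t → t=6. Stack: []
LOAD_FAST i → push 3. Stack: [3]
LOAD_CONST → push 1. Stack: [3, 1]
BINARY_OP + → 3 + 1 = 4. Stack: [4]
STORE_FAST i → i=4. Stack: []
LOAD_FAST i → push 4. Stack: [4]
LOAD_CONST → push 5. Stack: [4, 5]
COMPARE_OP bool(<) → 4 vs 5 = True. Stack: [True]
POP_JUMP_IF_FALSE → pop True; no jump. Stack: []
LOAD_FAST_LOAD_FAST t,a → push 6,14. Stack: [6, 14]
BINARY_OP % → 6 % 14 = 6. Stack: [6]
STORE_FAST t → t=6. Stack: []
LOAD_FAST i → push 4. Stack: [4]
LOAD_CONST → push 1. Stack: [4, 1]
BINARY_OP + → 4 + 1 = 5. Stack: [5]
STORE_FAST i → i=5. Stack: []
LOAD_FAST i → push 5. Stack: [5]
LOAD_CONST → push 5. Stack: [5, 5]
COMPARE_OP bool(<) → 5 vs 5 = False. Stack: [False]
POP_JUMP_IF_FALSE → pop False; jump. Stack: []
LOAD_FAST t → push 6. Stack: [6]
RETURN_VALUE → return 6.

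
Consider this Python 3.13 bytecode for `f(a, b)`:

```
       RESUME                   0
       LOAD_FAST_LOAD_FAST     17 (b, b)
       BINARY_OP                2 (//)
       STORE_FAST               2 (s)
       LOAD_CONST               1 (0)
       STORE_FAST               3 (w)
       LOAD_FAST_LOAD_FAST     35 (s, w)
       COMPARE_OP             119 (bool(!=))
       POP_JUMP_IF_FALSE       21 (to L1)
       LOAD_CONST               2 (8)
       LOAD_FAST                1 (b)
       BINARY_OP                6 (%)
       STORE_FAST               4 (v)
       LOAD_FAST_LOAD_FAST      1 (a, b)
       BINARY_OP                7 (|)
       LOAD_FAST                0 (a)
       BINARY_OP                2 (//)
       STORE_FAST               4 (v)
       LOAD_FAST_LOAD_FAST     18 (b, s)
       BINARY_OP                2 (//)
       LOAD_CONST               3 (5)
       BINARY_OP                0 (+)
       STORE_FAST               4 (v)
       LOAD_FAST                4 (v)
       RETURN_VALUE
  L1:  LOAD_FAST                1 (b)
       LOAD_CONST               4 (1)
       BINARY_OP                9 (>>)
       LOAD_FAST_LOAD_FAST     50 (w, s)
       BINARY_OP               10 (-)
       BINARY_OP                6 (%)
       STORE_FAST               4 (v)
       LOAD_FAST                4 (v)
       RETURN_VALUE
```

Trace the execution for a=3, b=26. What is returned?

31

LOAD_FAST_LOAD_FAST b,b → push 26,26. Stack: [26, 26]
BINARY_OP // → 26 // 26 = 1. Stack: [1]
STORE_FAST s → s=1. Stack: []
LOAD_CONST → push 0. Stack: [0]
STORE_FAST w → w=0. Stack: []
LOAD_FAST_LOAD_FAST s,w → push 1,0. Stack: [1, 0]
COMPARE_OP bool(!=) → 1 vs 0 = True. Stack: [True]
POP_JUMP_IF_FALSE → pop True; no jump. Stack: []
LOAD_CONST → push 8. Stack: [8]
LOAD_FAST b → push 26. Stack: [8, 26]
BINARY_OP % → 8 % 26 = 8. Stack: [8]
STORE_FAST v → v=8. Stack: []
LOAD_FAST_LOAD_FAST a,b → push 3,26. Stack: [3, 26]
BINARY_OP | → 3 | 26 = 27. Stack: [27]
LOAD_FAST a → push 3. Stack: [27, 3]
BINARY_OP // → 27 // 3 = 9. Stack: [9]
STORE_FAST v → v=9. Stack: []
LOAD_FAST_LOAD_FAST b,s → push 26,1. Stack: [26, 1]
BINARY_OP // → 26 // 1 = 26. Stack: [26]
LOAD_CONST → push 5. Stack: [26, 5]
BINARY_OP + → 26 + 5 = 31. Stack: [31]
STORE_FAST v → v=31. Stack: []
LOAD_FAST v → push 31. Stack: [31]
RETURN_VALUE → return 31.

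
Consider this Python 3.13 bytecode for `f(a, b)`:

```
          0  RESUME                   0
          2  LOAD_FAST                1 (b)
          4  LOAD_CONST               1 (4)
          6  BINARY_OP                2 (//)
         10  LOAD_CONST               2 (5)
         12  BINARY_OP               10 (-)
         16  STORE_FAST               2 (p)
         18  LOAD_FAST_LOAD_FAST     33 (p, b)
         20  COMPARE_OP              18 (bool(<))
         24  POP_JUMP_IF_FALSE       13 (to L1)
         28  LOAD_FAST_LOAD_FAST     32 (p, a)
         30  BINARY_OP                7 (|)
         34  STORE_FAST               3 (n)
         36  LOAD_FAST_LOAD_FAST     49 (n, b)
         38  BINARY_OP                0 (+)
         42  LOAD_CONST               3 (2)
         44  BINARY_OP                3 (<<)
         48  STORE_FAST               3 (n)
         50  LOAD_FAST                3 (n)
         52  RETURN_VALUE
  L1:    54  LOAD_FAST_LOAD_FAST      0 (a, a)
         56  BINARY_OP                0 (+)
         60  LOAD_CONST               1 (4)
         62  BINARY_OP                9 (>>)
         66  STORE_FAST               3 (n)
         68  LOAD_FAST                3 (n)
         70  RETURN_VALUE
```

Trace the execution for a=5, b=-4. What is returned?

-20

LOAD_FAST b → push -4. Stack: [-4]
LOAD_CONST → push 4. Stack: [-4, 4]
BINARY_OP // → -4 // 4 = -1. Stack: [-1]
LOAD_CONST → push 5. Stack: [-1, 5]
BINARY_OP - → -1 - 5 = -6. Stack: [-6]
STORE_FAST p → p=-6. Stack: []
LOAD_FAST_LOAD_FAST p,b → push -6,-4. Stack: [-6, -4]
COMPARE_OP bool(<) → -6 vs -4 = True. Stack: [True]
POP_JUMP_IF_FALSE → pop True; no jump. Stack: []
LOAD_FAST_LOAD_FAST p,a → push -6,5. Stack: [-6, 5]
BINARY_OP | → -6 | 5 = -1. Stack: [-1]
STORE_FAST n → n=-1. Stack: []
LOAD_FAST_LOAD_FAST n,b → push -1,-4. Stack: [-1, -4]
BINARY_OP + → -1 + -4 = -5. Stack: [-5]
LOAD_CONST → push 2. Stack: [-5, 2]
BINARY_OP << → -5 << 2 = -20. Stack: [-20]
STORE_FAST n → n=-20. Stack: []
LOAD_FAST n → push -20. Stack: [-20]
RETURN_VALUE → return -20.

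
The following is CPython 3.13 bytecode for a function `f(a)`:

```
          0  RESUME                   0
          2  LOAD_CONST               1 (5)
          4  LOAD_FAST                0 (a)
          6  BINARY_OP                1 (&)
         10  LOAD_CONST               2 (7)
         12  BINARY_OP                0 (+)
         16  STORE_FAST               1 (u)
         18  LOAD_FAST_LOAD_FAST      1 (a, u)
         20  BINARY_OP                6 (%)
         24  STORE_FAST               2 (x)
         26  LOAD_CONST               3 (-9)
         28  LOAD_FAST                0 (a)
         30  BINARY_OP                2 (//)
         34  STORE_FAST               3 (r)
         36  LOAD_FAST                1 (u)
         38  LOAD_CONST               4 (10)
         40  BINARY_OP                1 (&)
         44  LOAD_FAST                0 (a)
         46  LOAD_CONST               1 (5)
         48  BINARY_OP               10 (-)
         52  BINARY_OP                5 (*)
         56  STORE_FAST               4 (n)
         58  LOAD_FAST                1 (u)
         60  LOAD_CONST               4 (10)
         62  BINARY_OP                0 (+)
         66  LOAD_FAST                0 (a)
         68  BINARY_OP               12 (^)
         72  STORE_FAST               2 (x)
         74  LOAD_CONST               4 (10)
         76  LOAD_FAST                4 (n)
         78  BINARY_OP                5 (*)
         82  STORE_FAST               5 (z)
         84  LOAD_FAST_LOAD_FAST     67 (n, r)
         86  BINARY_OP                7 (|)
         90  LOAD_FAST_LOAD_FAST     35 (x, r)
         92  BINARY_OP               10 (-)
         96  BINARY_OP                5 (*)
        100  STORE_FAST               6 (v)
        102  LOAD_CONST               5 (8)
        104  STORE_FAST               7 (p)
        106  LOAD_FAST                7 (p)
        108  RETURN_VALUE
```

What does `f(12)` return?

8

LOAD_CONST → push 5. Stack: [5]
LOAD_FAST a → push 12. Stack: [5, 12]
BINARY_OP & → 5 & 12 = 4. Stack: [4]
LOAD_CONST → push 7. Stack: [4, 7]
BINARY_OP + → 4 + 7 = 11. Stack: [11]
STORE_FAST u → u=11. Stack: []
LOAD_FAST_LOAD_FAST a,u → push 12,11. Stack: [12, 11]
BINARY_OP % → 12 % 11 = 1. Stack: [1]
STORE_FAST x → x=1. Stack: []
LOAD_CONST → push -9. Stack: [-9]
LOAD_FAST a → push 12. Stack: [-9, 12]
BINARY_OP // → -9 // 12 = -1. Stack: [-1]
STORE_FAST r → r=-1. Stack: []
LOAD_FAST u → push 11. Stack: [11]
LOAD_CONST → push 10. Stack: [11, 10]
BINARY_OP & → 11 & 10 = 10. Stack: [10]
LOAD_FAST a → push 12. Stack: [10, 12]
LOAD_CONST → push 5. Stack: [10, 12, 5]
BINARY_OP - → 12 - 5 = 7. Stack: [10, 7]
BINARY_OP * → 10 * 7 = 70. Stack: [70]
STORE_FAST n → n=70. Stack: []
LOAD_FAST u → push 11. Stack: [11]
LOAD_CONST → push 10. Stack: [11, 10]
BINARY_OP + → 11 + 10 = 21. Stack: [21]
LOAD_FAST a → push 12. Stack: [21, 12]
BINARY_OP ^ → 21 ^ 12 = 25. Stack: [25]
STORE_FAST x → x=25. Stack: []
LOAD_CONST → push 10. Stack: [10]
LOAD_FAST n → push 70. Stack: [10, 70]
BINARY_OP * → 10 * 70 = 700. Stack: [700]
STORE_FAST z → z=700. Stack: []
LOAD_FAST_LOAD_FAST n,r → push 70,-1. Stack: [70, -1]
BINARY_OP | → 70 | -1 = -1. Stack: [-1]
LOAD_FAST_LOAD_FAST x,r → push 25,-1. Stack: [-1, 25, -1]
BINARY_OP - → 25 - -1 = 26. Stack: [-1, 26]
BINARY_OP * → -1 * 26 = -26. Stack: [-26]
STORE_FAST v → v=-26. Stack: []
LOAD_CONST → push 8. Stack: [8]
STORE_FAST p → p=8. Stack: []
LOAD_FAST p → push 8. Stack: [8]
RETURN_VALUE → return 8.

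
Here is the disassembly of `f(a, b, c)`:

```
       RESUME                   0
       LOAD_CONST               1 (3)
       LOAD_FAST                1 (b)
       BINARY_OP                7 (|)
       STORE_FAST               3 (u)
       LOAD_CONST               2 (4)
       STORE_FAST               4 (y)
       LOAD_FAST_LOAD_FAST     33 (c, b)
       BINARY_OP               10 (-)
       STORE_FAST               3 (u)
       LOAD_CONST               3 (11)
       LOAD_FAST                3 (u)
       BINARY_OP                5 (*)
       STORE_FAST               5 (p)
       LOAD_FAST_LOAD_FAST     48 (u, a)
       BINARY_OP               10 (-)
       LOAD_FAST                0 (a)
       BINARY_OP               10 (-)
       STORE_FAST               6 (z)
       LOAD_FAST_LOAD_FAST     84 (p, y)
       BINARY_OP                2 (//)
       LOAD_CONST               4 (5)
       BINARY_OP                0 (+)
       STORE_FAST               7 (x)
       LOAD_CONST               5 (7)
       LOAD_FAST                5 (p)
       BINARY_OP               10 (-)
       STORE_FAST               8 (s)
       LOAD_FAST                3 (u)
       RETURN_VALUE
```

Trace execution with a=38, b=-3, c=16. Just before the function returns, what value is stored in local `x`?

LOAD_CONST → push 3. Stack: [3]
LOAD_FAST b → push -3. Stack: [3, -3]
BINARY_OP | → 3 | -3 = -1. Stack: [-1]
STORE_FAST u → u=-1. Stack: []
LOAD_CONST → push 4. Stack: [4]
STORE_FAST y → y=4. Stack: []
LOAD_FAST_LOAD_FAST c,b → push 16,-3. Stack: [16, -3]
BINARY_OP - → 16 - -3 = 19. Stack: [19]
STORE_FAST u → u=19. Stack: []
LOAD_CONST → push 11. Stack: [11]
LOAD_FAST u → push 19. Stack: [11, 19]
BINARY_OP * → 11 * 19 = 209. Stack: [209]
STORE_FAST p → p=209. Stack: []
LOAD_FAST_LOAD_FAST u,a → push 19,38. Stack: [19, 38]
BINARY_OP - → 19 - 38 = -19. Stack: [-19]
LOAD_FAST a → push 38. Stack: [-19, 38]
BINARY_OP - → -19 - 38 = -57. Stack: [-57]
STORE_FAST z → z=-57. Stack: []
LOAD_FAST_LOAD_FAST p,y → push 209,4. Stack: [209, 4]
BINARY_OP // → 209 // 4 = 52. Stack: [52]
LOAD_CONST → push 5. Stack: [52, 5]
BINARY_OP + → 52 + 5 = 57. Stack: [57]
STORE_FAST x → x=57. Stack: []
LOAD_CONST → push 7. Stack: [7]
LOAD_FAST p → push 209. Stack: [7, 209]
BINARY_OP - → 7 - 209 = -202. Stack: [-202]
STORE_FAST s → s=-202. Stack: []
LOAD_FAST u → push 19. Stack: [19]
RETURN_VALUE → return 19.

57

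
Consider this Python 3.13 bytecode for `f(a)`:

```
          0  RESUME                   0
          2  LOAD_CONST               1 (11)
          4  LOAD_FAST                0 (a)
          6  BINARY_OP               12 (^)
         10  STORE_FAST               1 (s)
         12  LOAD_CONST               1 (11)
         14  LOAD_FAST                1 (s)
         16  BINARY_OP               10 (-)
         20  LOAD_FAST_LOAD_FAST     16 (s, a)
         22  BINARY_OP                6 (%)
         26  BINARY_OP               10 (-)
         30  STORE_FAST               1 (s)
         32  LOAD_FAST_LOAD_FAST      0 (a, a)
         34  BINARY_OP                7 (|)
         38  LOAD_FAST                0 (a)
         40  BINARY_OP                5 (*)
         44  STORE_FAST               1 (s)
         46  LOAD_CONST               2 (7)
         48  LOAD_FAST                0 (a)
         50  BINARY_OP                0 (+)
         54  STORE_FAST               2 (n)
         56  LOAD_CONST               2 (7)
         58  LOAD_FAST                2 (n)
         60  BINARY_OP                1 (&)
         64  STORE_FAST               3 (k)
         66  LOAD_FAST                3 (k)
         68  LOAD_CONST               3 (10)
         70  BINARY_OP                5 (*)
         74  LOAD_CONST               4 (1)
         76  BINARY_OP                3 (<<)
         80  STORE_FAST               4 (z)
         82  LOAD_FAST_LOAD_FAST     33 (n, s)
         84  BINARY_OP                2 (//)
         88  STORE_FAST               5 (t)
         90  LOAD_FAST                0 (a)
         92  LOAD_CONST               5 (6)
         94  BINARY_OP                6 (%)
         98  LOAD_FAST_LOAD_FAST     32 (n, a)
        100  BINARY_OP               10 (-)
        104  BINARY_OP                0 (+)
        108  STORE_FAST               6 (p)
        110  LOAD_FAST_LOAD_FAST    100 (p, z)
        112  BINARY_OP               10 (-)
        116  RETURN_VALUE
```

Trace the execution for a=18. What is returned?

-13

LOAD_CONST → push 11. Stack: [11]
LOAD_FAST a → push 18. Stack: [11, 18]
BINARY_OP ^ → 11 ^ 18 = 25. Stack: [25]
STORE_FAST s → s=25. Stack: []
LOAD_CONST → push 11. Stack: [11]
LOAD_FAST s → push 25. Stack: [11, 25]
BINARY_OP - → 11 - 25 = -14. Stack: [-14]
LOAD_FAST_LOAD_FAST s,a → push 25,18. Stack: [-14, 25, 18]
BINARY_OP % → 25 % 18 = 7. Stack: [-14, 7]
BINARY_OP - → -14 - 7 = -21. Stack: [-21]
STORE_FAST s → s=-21. Stack: []
LOAD_FAST_LOAD_FAST a,a → push 18,18. Stack: [18, 18]
BINARY_OP | → 18 | 18 = 18. Stack: [18]
LOAD_FAST a → push 18. Stack: [18, 18]
BINARY_OP * → 18 * 18 = 324. Stack: [324]
STORE_FAST s → s=324. Stack: []
LOAD_CONST → push 7. Stack: [7]
LOAD_FAST a → push 18. Stack: [7, 18]
BINARY_OP + → 7 + 18 = 25. Stack: [25]
STORE_FAST n → n=25. Stack: []
LOAD_CONST → push 7. Stack: [7]
LOAD_FAST n → push 25. Stack: [7, 25]
BINARY_OP & → 7 & 25 = 1. Stack: [1]
STORE_FAST k → k=1. Stack: []
LOAD_FAST k → push 1. Stack: [1]
LOAD_CONST → push 10. Stack: [1, 10]
BINARY_OP * → 1 * 10 = 10. Stack: [10]
LOAD_CONST → push 1. Stack: [10, 1]
BINARY_OP << → 10 << 1 = 20. Stack: [20]
STORE_FAST z → z=20. Stack: []
LOAD_FAST_LOAD_FAST n,s → push 25,324. Stack: [25, 324]
BINARY_OP // → 25 // 324 = 0. Stack: [0]
STORE_FAST t → t=0. Stack: []
LOAD_FAST a → push 18. Stack: [18]
LOAD_CONST → push 6. Stack: [18, 6]
BINARY_OP % → 18 % 6 = 0. Stack: [0]
LOAD_FAST_LOAD_FAST n,a → push 25,18. Stack: [0, 25, 18]
BINARY_OP - → 25 - 18 = 7. Stack: [0, 7]
BINARY_OP + → 0 + 7 = 7. Stack: [7]
STORE_FAST p → p=7. Stack: []
LOAD_FAST_LOAD_FAST p,z → push 7,20. Stack: [7, 20]
BINARY_OP - → 7 - 20 = -13. Stack: [-13]
RETURN_VALUE → return -13.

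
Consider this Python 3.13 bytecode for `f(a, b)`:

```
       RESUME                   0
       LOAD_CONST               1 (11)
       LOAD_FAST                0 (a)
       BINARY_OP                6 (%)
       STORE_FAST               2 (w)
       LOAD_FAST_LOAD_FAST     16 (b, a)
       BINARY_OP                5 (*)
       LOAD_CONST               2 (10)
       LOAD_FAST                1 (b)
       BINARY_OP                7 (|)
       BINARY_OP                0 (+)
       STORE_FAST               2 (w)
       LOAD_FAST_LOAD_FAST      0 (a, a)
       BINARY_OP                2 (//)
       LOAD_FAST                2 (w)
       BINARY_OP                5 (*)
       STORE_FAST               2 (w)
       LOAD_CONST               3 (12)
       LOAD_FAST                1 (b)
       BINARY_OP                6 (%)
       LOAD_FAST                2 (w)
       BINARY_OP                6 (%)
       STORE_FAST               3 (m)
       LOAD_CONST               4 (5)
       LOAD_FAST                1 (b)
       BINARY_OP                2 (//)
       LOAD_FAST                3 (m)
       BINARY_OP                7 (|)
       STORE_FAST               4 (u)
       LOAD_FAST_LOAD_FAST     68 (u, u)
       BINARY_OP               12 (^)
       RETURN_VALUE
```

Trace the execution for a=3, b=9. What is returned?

0

LOAD_CONST → push 11. Stack: [11]
LOAD_FAST a → push 3. Stack: [11, 3]
BINARY_OP % → 11 % 3 = 2. Stack: [2]
STORE_FAST w → w=2. Stack: []
LOAD_FAST_LOAD_FAST b,a → push 9,3. Stack: [9, 3]
BINARY_OP * → 9 * 3 = 27. Stack: [27]
LOAD_CONST → push 10. Stack: [27, 10]
LOAD_FAST b → push 9. Stack: [27, 10, 9]
BINARY_OP | → 10 | 9 = 11. Stack: [27, 11]
BINARY_OP + → 27 + 11 = 38. Stack: [38]
STORE_FAST w → w=38. Stack: []
LOAD_FAST_LOAD_FAST a,a → push 3,3. Stack: [3, 3]
BINARY_OP // → 3 // 3 = 1. Stack: [1]
LOAD_FAST w → push 38. Stack: [1, 38]
BINARY_OP * → 1 * 38 = 38. Stack: [38]
STORE_FAST w → w=38. Stack: []
LOAD_CONST → push 12. Stack: [12]
LOAD_FAST b → push 9. Stack: [12, 9]
BINARY_OP % → 12 % 9 = 3. Stack: [3]
LOAD_FAST w → push 38. Stack: [3, 38]
BINARY_OP % → 3 % 38 = 3. Stack: [3]
STORE_FAST m → m=3. Stack: []
LOAD_CONST → push 5. Stack: [5]
LOAD_FAST b → push 9. Stack: [5, 9]
BINARY_OP // → 5 // 9 = 0. Stack: [0]
LOAD_FAST m → push 3. Stack: [0, 3]
BINARY_OP | → 0 | 3 = 3. Stack: [3]
STORE_FAST u → u=3. Stack: []
LOAD_FAST_LOAD_FAST u,u → push 3,3. Stack: [3, 3]
BINARY_OP ^ → 3 ^ 3 = 0. Stack: [0]
RETURN_VALUE → return 0.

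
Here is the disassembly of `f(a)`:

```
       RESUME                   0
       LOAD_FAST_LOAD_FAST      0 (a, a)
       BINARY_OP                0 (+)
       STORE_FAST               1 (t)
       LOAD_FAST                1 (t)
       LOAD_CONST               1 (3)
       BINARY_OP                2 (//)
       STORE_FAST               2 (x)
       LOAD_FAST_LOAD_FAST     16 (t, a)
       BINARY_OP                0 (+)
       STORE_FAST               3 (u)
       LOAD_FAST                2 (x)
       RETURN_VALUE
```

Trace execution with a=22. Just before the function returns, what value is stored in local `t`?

44

LOAD_FAST_LOAD_FAST a,a → push 22,22. Stack: [22, 22]
BINARY_OP + → 22 + 22 = 44. Stack: [44]
STORE_FAST t → t=44. Stack: []
LOAD_FAST t → push 44. Stack: [44]
LOAD_CONST → push 3. Stack: [44, 3]
BINARY_OP // → 44 // 3 = 14. Stack: [14]
STORE_FAST x → x=14. Stack: []
LOAD_FAST_LOAD_FAST t,a → push 44,22. Stack: [44, 22]
BINARY_OP + → 44 + 22 = 66. Stack: [66]
STORE_FAST u → u=66. Stack: []
LOAD_FAST x → push 14. Stack: [14]
RETURN_VALUE → return 14.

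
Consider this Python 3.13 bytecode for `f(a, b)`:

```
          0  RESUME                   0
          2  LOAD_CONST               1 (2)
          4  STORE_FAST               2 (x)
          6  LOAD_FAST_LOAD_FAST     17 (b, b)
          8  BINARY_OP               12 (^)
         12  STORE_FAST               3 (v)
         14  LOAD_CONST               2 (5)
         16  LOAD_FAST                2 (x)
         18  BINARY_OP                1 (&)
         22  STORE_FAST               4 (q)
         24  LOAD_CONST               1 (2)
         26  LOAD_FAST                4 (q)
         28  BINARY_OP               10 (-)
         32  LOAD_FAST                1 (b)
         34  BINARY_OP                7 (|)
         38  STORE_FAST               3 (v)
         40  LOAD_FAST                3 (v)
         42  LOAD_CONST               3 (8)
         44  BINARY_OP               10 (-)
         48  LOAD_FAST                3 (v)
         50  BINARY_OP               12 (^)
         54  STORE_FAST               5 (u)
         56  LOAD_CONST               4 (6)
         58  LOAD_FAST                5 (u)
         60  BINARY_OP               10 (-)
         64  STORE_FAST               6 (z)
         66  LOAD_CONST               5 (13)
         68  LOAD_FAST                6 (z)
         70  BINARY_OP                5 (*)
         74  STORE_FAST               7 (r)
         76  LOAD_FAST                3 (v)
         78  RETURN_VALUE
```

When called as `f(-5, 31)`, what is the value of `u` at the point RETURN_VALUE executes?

8

LOAD_CONST → push 2. Stack: [2]
STORE_FAST x → x=2. Stack: []
LOAD_FAST_LOAD_FAST b,b → push 31,31. Stack: [31, 31]
BINARY_OP ^ → 31 ^ 31 = 0. Stack: [0]
STORE_FAST v → v=0. Stack: []
LOAD_CONST → push 5. Stack: [5]
LOAD_FAST x → push 2. Stack: [5, 2]
BINARY_OP & → 5 & 2 = 0. Stack: [0]
STORE_FAST q → q=0. Stack: []
LOAD_CONST → push 2. Stack: [2]
LOAD_FAST q → push 0. Stack: [2, 0]
BINARY_OP - → 2 - 0 = 2. Stack: [2]
LOAD_FAST b → push 31. Stack: [2, 31]
BINARY_OP | → 2 | 31 = 31. Stack: [31]
STORE_FAST v → v=31. Stack: []
LOAD_FAST v → push 31. Stack: [31]
LOAD_CONST → push 8. Stack: [31, 8]
BINARY_OP - → 31 - 8 = 23. Stack: [23]
LOAD_FAST v → push 31. Stack: [23, 31]
BINARY_OP ^ → 23 ^ 31 = 8. Stack: [8]
STORE_FAST u → u=8. Stack: []
LOAD_CONST → push 6. Stack: [6]
LOAD_FAST u → push 8. Stack: [6, 8]
BINARY_OP - → 6 - 8 = -2. Stack: [-2]
STORE_FAST z → z=-2. Stack: []
LOAD_CONST → push 13. Stack: [13]
LOAD_FAST z → push -2. Stack: [13, -2]
BINARY_OP * → 13 * -2 = -26. Stack: [-26]
STORE_FAST r → r=-26. Stack: []
LOAD_FAST v → push 31. Stack: [31]
RETURN_VALUE → return 31.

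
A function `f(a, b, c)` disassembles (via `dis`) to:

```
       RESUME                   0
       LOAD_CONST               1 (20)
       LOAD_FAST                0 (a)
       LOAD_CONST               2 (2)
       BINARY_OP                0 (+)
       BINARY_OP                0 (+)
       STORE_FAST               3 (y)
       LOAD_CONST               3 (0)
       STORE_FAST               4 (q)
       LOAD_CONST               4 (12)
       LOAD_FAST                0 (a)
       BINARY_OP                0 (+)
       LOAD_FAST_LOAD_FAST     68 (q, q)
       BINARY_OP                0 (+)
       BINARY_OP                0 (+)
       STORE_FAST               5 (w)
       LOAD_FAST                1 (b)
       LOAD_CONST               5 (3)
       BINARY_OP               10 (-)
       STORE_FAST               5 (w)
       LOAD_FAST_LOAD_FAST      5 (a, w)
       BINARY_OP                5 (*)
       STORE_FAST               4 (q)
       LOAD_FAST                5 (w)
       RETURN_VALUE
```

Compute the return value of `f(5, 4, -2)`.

1

LOAD_CONST → push 20. Stack: [20]
LOAD_FAST a → push 5. Stack: [20, 5]
LOAD_CONST → push 2. Stack: [20, 5, 2]
BINARY_OP + → 5 + 2 = 7. Stack: [20, 7]
BINARY_OP + → 20 + 7 = 27. Stack: [27]
STORE_FAST y → y=27. Stack: []
LOAD_CONST → push 0. Stack: [0]
STORE_FAST q → q=0. Stack: []
LOAD_CONST → push 12. Stack: [12]
LOAD_FAST a → push 5. Stack: [12, 5]
BINARY_OP + → 12 + 5 = 17. Stack: [17]
LOAD_FAST_LOAD_FAST q,q → push 0,0. Stack: [17, 0, 0]
BINARY_OP + → 0 + 0 = 0. Stack: [17, 0]
BINARY_OP + → 17 + 0 = 17. Stack: [17]
STORE_FAST w → w=17. Stack: []
LOAD_FAST b → push 4. Stack: [4]
LOAD_CONST → push 3. Stack: [4, 3]
BINARY_OP - → 4 - 3 = 1. Stack: [1]
STORE_FAST w → w=1. Stack: []
LOAD_FAST_LOAD_FAST a,w → push 5,1. Stack: [5, 1]
BINARY_OP * → 5 * 1 = 5. Stack: [5]
STORE_FAST q → q=5. Stack: []
LOAD_FAST w → push 1. Stack: [1]
RETURN_VALUE → return 1.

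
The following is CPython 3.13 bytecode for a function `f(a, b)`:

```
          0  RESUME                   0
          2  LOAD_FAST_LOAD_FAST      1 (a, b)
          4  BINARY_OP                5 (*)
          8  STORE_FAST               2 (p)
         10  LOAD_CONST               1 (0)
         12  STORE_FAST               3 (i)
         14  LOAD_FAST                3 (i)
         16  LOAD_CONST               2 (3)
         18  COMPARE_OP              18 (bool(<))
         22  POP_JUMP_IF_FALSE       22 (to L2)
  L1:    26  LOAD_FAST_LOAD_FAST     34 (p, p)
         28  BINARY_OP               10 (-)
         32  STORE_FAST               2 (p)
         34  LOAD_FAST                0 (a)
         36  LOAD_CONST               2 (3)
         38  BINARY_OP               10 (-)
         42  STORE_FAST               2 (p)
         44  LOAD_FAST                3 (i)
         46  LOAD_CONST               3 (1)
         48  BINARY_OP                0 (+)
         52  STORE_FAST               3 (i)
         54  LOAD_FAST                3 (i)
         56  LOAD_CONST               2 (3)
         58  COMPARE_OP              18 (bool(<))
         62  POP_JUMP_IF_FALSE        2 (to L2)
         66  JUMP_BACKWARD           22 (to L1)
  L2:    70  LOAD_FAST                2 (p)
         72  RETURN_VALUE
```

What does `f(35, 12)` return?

32

LOAD_FAST_LOAD_FAST a,b → push 35,12. Stack: [35, 12]
BINARY_OP * → 35 * 12 = 420. Stack: [420]
STORE_FAST p → p=420. Stack: []
LOAD_CONST → push 0. Stack: [0]
STORE_FAST i → i=0. Stack: []
LOAD_FAST i → push 0. Stack: [0]
LOAD_CONST → push 3. Stack: [0, 3]
COMPARE_OP bool(<) → 0 vs 3 = True. Stack: [True]
POP_JUMP_IF_FALSE → pop True; no jump. Stack: []
LOAD_FAST_LOAD_FAST p,p → push 420,420. Stack: [420, 420]
BINARY_OP - → 420 - 420 = 0. Stack: [0]
STORE_FAST p → p=0. Stack: []
LOAD_FAST a → push 35. Stack: [35]
LOAD_CONST → push 3. Stack: [35, 3]
BINARY_OP - → 35 - 3 = 32. Stack: [32]
STORE_FAST p → p=32. Stack: []
LOAD_FAST i → push 0. Stack: [0]
LOAD_CONST → push 1. Stack: [0, 1]
BINARY_OP + → 0 + 1 = 1. Stack: [1]
STORE_FAST i → i=1. Stack: []
LOAD_FAST i → push 1. Stack: [1]
LOAD_CONST → push 3. Stack: [1, 3]
COMPARE_OP bool(<) → 1 vs 3 = True. Stack: [True]
POP_JUMP_IF_FALSE → pop True; no jump. Stack: []
LOAD_FAST_LOAD_FAST p,p → push 32,32. Stack: [32, 32]
BINARY_OP - → 32 - 32 = 0. Stack: [0]
STORE_FAST p → p=0. Stack: []
LOAD_FAST a → push 35. Stack: [35]
LOAD_CONST → push 3. Stack: [35, 3]
BINARY_OP - → 35 - 3 = 32. Stack: [32]
STORE_FAST p → p=32. Stack: []
LOAD_FAST i → push 1. Stack: [1]
LOAD_CONST → push 1. Stack: [1, 1]
BINARY_OP + → 1 + 1 = 2. Stack: [2]
STORE_FAST i → i=2. Stack: []
LOAD_FAST i → push 2. Stack: [2]
LOAD_CONST → push 3. Stack: [2, 3]
COMPARE_OP bool(<) → 2 vs 3 = True. Stack: [True]
POP_JUMP_IF_FALSE → pop True; no jump. Stack: []
LOAD_FAST_LOAD_FAST p,p → push 32,32. Stack: [32, 32]
BINARY_OP - → 32 - 32 = 0. Stack: [0]
STORE_FAST p → p=0. Stack: []
LOAD_FAST a → push 35. Stack: [35]
LOAD_CONST → push 3. Stack: [35, 3]
BINARY_OP - → 35 - 3 = 32. Stack: [32]
STORE_FAST p → p=32. Stack: []
LOAD_FAST i → push 2. Stack: [2]
LOAD_CONST → push 1. Stack: [2, 1]
BINARY_OP + → 2 + 1 = 3. Stack: [3]
STORE_FAST i → i=3. Stack: []
LOAD_FAST i → push 3. Stack: [3]
LOAD_CONST → push 3. Stack: [3, 3]
COMPARE_OP bool(<) → 3 vs 3 = False. Stack: [False]
POP_JUMP_IF_FALSE → pop False; jump. Stack: []
LOAD_FAST p → push 32. Stack: [32]
RETURN_VALUE → return 32.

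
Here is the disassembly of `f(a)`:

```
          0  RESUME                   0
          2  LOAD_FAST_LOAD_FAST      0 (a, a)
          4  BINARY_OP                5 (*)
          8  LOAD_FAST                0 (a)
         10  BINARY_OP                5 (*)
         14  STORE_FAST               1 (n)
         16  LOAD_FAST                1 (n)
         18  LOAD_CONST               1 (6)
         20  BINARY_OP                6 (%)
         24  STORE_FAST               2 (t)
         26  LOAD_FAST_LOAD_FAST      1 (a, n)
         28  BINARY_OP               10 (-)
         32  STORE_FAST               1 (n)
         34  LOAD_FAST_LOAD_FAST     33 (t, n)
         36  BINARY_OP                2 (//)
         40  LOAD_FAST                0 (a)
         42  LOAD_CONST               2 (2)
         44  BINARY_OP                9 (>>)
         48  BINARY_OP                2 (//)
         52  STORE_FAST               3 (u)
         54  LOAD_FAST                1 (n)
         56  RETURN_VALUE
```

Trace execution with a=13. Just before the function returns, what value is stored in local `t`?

1

LOAD_FAST_LOAD_FAST a,a → push 13,13. Stack: [13, 13]
BINARY_OP * → 13 * 13 = 169. Stack: [169]
LOAD_FAST a → push 13. Stack: [169, 13]
BINARY_OP * → 169 * 13 = 2197. Stack: [2197]
STORE_FAST n → n=2197. Stack: []
LOAD_FAST n → push 2197. Stack: [2197]
LOAD_CONST → push 6. Stack: [2197, 6]
BINARY_OP % → 2197 % 6 = 1. Stack: [1]
STORE_FAST t → t=1. Stack: []
LOAD_FAST_LOAD_FAST a,n → push 13,2197. Stack: [13, 2197]
BINARY_OP - → 13 - 2197 = -2184. Stack: [-2184]
STORE_FAST n → n=-2184. Stack: []
LOAD_FAST_LOAD_FAST t,n → push 1,-2184. Stack: [1, -2184]
BINARY_OP // → 1 // -2184 = -1. Stack: [-1]
LOAD_FAST a → push 13. Stack: [-1, 13]
LOAD_CONST → push 2. Stack: [-1, 13, 2]
BINARY_OP >> → 13 >> 2 = 3. Stack: [-1, 3]
BINARY_OP // → -1 // 3 = -1. Stack: [-1]
STORE_FAST u → u=-1. Stack: []
LOAD_FAST n → push -2184. Stack: [-2184]
RETURN_VALUE → return -2184.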